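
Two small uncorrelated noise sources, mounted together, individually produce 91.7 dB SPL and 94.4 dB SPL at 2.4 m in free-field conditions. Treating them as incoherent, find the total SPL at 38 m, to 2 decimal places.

72.28 dB SPL

Combined at 2.4 m: 10·log₁₀(10^(91.7/10)+10^(94.4/10)) = 96.267 dB SPL.
Then apply −20·log₁₀(38/2.4) = -23.991 dB → 72.28 dB SPL.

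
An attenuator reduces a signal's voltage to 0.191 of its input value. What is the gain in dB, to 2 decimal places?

Voltage ratio → dB uses the 20·log₁₀ form:
20·log₁₀(0.191) = -14.38 dB.

-14.38 dB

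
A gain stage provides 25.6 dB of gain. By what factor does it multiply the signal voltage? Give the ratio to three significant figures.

19.1

Voltage ratio = 10^(dB/20).
10^(25.6/20) = 10^(1.280) = 19.1.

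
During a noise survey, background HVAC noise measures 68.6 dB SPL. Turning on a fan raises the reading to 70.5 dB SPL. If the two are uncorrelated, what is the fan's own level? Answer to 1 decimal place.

66.0 dB SPL

Remove the background by subtracting linear intensities:
L_src = 10·log₁₀(10^(70.5/10) − 10^(68.6/10)) = 10·log₁₀(3976000) = 66.0 dB SPL.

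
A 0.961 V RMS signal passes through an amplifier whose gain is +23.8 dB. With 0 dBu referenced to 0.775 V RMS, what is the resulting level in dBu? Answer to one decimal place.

+25.7 dBu

Input level: 20·log₁₀(0.961/0.775) = 1.87 dBu.
Output: 1.87 + 23.8 = +25.7 dBu.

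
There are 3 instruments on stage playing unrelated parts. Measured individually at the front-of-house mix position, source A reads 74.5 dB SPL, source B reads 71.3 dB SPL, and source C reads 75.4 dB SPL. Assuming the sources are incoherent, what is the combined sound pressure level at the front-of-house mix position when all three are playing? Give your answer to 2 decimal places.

Uncorrelated sources add in intensity (power), not in dB.
L_total = 10·log₁₀(10^(74.5/10) + 10^(71.3/10) + 10^(75.4/10)) = 10·log₁₀(76350000) = 78.83 dB SPL.

78.83 dB SPL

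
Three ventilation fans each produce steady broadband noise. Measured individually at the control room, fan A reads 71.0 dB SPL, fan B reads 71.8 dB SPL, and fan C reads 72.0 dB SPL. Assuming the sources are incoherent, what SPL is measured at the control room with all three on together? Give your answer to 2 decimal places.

Incoherent sources sum as intensities:
L_total = 10·log₁₀(10^(71.0/10) + 10^(71.8/10) + 10^(72.0/10)) = 10·log₁₀(43570000) = 76.39 dB SPL.

76.39 dB SPL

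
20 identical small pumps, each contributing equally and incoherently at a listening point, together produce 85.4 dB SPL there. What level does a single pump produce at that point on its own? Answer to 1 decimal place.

20 equal incoherent sources add 10·log₁₀(20) = 13.01 dB over one source.
L_one = 85.4 − 13.01 = 72.4 dB SPL.

72.4 dB SPL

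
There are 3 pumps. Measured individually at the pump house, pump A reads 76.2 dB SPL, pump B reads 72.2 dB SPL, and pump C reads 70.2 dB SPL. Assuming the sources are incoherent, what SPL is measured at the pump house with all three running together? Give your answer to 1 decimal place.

Uncorrelated sources add in intensity (power), not in dB.
L_total = 10·log₁₀(10^(76.2/10) + 10^(72.2/10) + 10^(70.2/10)) = 10·log₁₀(68750000) = 78.4 dB SPL.

78.4 dB SPL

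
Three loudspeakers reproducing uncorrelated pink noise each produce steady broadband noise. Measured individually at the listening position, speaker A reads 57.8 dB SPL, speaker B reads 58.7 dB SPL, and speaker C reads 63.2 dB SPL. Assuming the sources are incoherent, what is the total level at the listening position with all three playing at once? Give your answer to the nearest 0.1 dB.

65.4 dB SPL

Uncorrelated sources add in intensity (power), not in dB.
L_total = 10·log₁₀(10^(57.8/10) + 10^(58.7/10) + 10^(63.2/10)) = 10·log₁₀(3433000) = 65.4 dB SPL.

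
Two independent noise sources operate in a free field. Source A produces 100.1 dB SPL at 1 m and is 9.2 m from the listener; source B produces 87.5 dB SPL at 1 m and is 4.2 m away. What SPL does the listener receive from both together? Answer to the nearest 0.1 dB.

At the listener: L_A = 100.1 − 20·log₁₀(9.2) = 80.82 dB; L_B = 87.5 − 20·log₁₀(4.2) = 75.04 dB.
Combined: 10·log₁₀(10^(80.82/10)+10^(75.04/10)) = 81.8 dB SPL.

81.8 dB SPL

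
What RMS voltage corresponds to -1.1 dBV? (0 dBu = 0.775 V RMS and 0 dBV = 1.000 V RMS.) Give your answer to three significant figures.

0.881 V

V = 1.000 V × 10^(-1.1/20).
= 1.000 × 0.8810 = 0.881 V.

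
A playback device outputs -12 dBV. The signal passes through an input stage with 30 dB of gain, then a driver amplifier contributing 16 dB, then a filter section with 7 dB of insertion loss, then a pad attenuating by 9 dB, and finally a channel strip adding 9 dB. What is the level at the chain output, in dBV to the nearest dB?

+27 dBV

Gain stages sum in dB:
-12 + 30 + 16 − 7 − 9 + 9 = +27 dBV.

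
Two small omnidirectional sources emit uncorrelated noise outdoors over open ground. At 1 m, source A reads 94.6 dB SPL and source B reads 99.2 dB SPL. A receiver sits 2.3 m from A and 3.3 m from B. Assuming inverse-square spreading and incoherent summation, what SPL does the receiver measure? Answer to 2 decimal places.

91.17 dB SPL

At the listener: L_A = 94.6 − 20·log₁₀(2.3) = 87.365 dB; L_B = 99.2 − 20·log₁₀(3.3) = 88.830 dB.
Combined: 10·log₁₀(10^(87.365/10)+10^(88.830/10)) = 91.17 dB SPL.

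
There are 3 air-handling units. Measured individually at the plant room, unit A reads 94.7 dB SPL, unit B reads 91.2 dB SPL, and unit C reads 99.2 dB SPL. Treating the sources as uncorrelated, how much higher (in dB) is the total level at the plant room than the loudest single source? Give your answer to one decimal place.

Add the sources as powers (linear), then convert back to dB:
L_total = 10·log₁₀(10^(94.7/10) + 10^(91.2/10) + 10^(99.2/10)) = 101.00 dB SPL.
Excess over the loudest (99.2 dB): 101.00 − 99.2 = 1.8 dB.

1.8 dB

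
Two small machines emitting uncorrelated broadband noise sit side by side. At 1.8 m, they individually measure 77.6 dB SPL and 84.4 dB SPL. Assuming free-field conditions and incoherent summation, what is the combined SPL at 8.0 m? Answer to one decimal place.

Combined at 1.8 m: 10·log₁₀(10^(77.6/10)+10^(84.4/10)) = 85.22 dB SPL.
Then apply −20·log₁₀(8.0/1.8) = -12.96 dB → 72.3 dB SPL.

72.3 dB SPL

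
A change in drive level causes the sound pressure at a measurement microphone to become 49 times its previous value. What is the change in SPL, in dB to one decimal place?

SPL change from a pressure ratio uses the 20·log₁₀ form:
20·log₁₀(49) = 33.8 dB.

33.8 dB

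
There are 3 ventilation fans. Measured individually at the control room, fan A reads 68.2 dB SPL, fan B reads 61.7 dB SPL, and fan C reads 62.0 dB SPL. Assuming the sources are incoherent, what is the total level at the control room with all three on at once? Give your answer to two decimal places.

Add the sources as powers (linear), then convert back to dB:
L_total = 10·log₁₀(10^(68.2/10) + 10^(61.7/10) + 10^(62.0/10)) = 10·log₁₀(9671000) = 69.85 dB SPL.

69.85 dB SPL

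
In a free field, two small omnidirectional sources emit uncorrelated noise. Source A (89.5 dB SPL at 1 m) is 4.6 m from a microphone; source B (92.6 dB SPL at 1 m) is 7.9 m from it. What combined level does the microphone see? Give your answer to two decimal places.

78.53 dB SPL

At the listener: L_A = 89.5 − 20·log₁₀(4.6) = 76.245 dB; L_B = 92.6 − 20·log₁₀(7.9) = 74.647 dB.
Combined: 10·log₁₀(10^(76.245/10)+10^(74.647/10)) = 78.53 dB SPL.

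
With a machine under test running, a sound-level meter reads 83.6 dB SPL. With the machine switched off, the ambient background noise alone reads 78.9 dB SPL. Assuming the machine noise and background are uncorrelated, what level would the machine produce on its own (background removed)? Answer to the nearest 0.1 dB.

81.8 dB SPL

Remove the background by subtracting linear intensities:
L_src = 10·log₁₀(10^(83.6/10) − 10^(78.9/10)) = 10·log₁₀(151500000) = 81.8 dB SPL.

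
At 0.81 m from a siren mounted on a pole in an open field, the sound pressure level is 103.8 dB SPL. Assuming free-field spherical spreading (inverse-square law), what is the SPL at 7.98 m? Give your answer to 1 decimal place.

83.9 dB SPL

Free-field point source: level drops by 20·log₁₀ of the distance ratio.
ΔL = −20·log₁₀(7.98/0.81) = -19.87 dB, so L₂ = 103.8 + (-19.87) = 83.9 dB SPL.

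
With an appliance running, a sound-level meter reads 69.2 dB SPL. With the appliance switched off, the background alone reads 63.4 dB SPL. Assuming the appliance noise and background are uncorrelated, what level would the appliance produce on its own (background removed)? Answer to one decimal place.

67.9 dB SPL

Remove the background by subtracting linear intensities:
L_src = 10·log₁₀(10^(69.2/10) − 10^(63.4/10)) = 10·log₁₀(6130000) = 67.9 dB SPL.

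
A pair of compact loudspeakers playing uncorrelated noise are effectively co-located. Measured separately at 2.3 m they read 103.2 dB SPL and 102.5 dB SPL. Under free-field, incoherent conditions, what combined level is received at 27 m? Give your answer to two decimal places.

84.48 dB SPL

Combined at 2.3 m: 10·log₁₀(10^(103.2/10)+10^(102.5/10)) = 105.874 dB SPL.
Then apply −20·log₁₀(27/2.3) = -21.393 dB → 84.48 dB SPL.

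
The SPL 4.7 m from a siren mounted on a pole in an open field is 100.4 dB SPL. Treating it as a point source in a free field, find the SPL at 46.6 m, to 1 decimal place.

80.5 dB SPL

For a point source in a free field, ΔL = −20·log₁₀(d₂/d₁).
ΔL = −20·log₁₀(46.6/4.7) = -19.93 dB, so L₂ = 100.4 + (-19.93) = 80.5 dB SPL.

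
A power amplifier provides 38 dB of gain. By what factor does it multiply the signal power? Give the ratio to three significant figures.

Power ratio = 10^(dB/10).
10^(38/10) = 10^(3.800) = 6310.

6310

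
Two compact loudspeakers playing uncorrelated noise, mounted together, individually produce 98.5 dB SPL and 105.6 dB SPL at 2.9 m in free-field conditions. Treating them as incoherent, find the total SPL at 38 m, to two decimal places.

84.03 dB SPL

Combined at 2.9 m: 10·log₁₀(10^(98.5/10)+10^(105.6/10)) = 106.374 dB SPL.
Then apply −20·log₁₀(38/2.9) = -22.348 dB → 84.03 dB SPL.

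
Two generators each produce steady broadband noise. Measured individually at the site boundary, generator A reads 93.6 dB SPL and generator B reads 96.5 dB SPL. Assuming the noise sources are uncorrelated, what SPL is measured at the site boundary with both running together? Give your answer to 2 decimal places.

Uncorrelated sources add in intensity (power), not in dB.
L_total = 10·log₁₀(10^(93.6/10) + 10^(96.5/10)) = 10·log₁₀(6758000000) = 98.30 dB SPL.

98.30 dB SPL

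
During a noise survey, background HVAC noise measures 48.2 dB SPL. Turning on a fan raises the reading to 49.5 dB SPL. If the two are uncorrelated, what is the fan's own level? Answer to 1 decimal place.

Remove the background by subtracting linear intensities:
L_src = 10·log₁₀(10^(49.5/10) − 10^(48.2/10)) = 10·log₁₀(23060) = 43.6 dB SPL.

43.6 dB SPL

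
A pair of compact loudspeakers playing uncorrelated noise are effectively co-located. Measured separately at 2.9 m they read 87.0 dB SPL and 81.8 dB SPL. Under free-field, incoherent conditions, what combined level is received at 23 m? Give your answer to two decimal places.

70.16 dB SPL

Combined at 2.9 m: 10·log₁₀(10^(87.0/10)+10^(81.8/10)) = 88.146 dB SPL.
Then apply −20·log₁₀(23/2.9) = -17.987 dB → 70.16 dB SPL.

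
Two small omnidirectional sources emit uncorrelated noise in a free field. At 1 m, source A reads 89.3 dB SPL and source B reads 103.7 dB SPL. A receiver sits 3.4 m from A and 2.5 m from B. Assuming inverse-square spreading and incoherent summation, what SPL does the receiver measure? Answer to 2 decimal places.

95.83 dB SPL

At the listener: L_A = 89.3 − 20·log₁₀(3.4) = 78.670 dB; L_B = 103.7 − 20·log₁₀(2.5) = 95.741 dB.
Combined: 10·log₁₀(10^(78.670/10)+10^(95.741/10)) = 95.83 dB SPL.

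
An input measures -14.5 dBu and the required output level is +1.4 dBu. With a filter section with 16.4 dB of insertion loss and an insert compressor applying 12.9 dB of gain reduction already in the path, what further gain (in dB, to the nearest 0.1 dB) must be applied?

45.2 dB

The required make-up gain is the shortfall in the dB sum.
G = +1.4 − (-14.5) + 16.4 + 12.9 = 45.2 dB.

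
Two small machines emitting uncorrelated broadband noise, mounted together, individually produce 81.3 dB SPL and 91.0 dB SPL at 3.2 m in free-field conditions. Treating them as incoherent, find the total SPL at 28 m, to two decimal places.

Combined at 3.2 m: 10·log₁₀(10^(81.3/10)+10^(91.0/10)) = 91.442 dB SPL.
Then apply −20·log₁₀(28/3.2) = -18.840 dB → 72.60 dB SPL.

72.60 dB SPL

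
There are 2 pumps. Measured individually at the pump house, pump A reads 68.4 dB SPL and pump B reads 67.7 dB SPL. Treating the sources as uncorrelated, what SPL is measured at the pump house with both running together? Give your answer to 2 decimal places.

Uncorrelated sources add in intensity (power), not in dB.
L_total = 10·log₁₀(10^(68.4/10) + 10^(67.7/10)) = 10·log₁₀(12810000) = 71.07 dB SPL.

71.07 dB SPL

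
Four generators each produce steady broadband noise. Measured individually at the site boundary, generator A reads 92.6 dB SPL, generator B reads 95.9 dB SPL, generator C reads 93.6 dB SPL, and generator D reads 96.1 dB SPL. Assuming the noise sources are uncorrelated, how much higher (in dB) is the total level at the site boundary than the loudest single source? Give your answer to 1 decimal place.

Add the sources as powers (linear), then convert back to dB:
L_total = 10·log₁₀(10^(92.6/10) + 10^(95.9/10) + 10^(93.6/10) + 10^(96.1/10)) = 100.82 dB SPL.
Excess over the loudest (96.1 dB): 100.82 − 96.1 = 4.7 dB.

4.7 dB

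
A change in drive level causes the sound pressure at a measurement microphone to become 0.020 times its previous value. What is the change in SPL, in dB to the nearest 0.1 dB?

-34.0 dB

Sound pressure is an amplitude quantity: ΔL = 20·log₁₀(p₂/p₁).
20·log₁₀(0.020) = -34.0 dB.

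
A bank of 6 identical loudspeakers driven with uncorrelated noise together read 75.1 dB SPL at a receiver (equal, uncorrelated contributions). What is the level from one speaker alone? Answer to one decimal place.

67.3 dB SPL

6 equal incoherent sources add 10·log₁₀(6) = 7.78 dB over one source.
L_one = 75.1 − 7.78 = 67.3 dB SPL.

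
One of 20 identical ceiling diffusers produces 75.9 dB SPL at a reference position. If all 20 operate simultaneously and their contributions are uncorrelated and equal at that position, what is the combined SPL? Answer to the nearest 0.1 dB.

88.9 dB SPL

20 equal incoherent sources raise the level by 10·log₁₀(20) = 13.01 dB.
L_total = 75.9 + 13.01 = 88.9 dB SPL.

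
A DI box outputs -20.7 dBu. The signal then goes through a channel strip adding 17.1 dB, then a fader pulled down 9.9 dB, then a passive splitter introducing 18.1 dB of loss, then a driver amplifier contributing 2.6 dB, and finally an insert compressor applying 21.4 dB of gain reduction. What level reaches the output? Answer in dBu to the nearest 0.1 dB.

Cascaded gains and losses add directly in dB.
-20.7 + 17.1 − 9.9 − 18.1 + 2.6 − 21.4 = -50.4 dBu.

-50.4 dBu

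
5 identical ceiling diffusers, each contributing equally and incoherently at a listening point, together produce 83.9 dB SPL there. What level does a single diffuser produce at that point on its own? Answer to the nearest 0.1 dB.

76.9 dB SPL

5 equal incoherent sources add 10·log₁₀(5) = 6.99 dB over one source.
L_one = 83.9 − 6.99 = 76.9 dB SPL.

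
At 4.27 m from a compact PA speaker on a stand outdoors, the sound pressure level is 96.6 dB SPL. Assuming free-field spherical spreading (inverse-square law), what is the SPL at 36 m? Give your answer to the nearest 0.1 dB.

78.1 dB SPL

Free-field point source: level drops by 20·log₁₀ of the distance ratio.
ΔL = −20·log₁₀(36/4.27) = -18.52 dB, so L₂ = 96.6 + (-18.52) = 78.1 dB SPL.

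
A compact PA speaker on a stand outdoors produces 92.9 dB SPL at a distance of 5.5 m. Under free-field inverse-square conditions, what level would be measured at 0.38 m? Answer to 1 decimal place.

116.1 dB SPL

Free-field point source: level drops by 20·log₁₀ of the distance ratio.
ΔL = −20·log₁₀(0.38/5.5) = 23.21 dB, so L₂ = 92.9 + (23.21) = 116.1 dB SPL.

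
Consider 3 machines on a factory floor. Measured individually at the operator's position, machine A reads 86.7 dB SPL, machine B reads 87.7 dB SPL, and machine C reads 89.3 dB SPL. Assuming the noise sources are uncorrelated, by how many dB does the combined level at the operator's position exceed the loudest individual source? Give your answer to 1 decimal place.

3.5 dB

Add the sources as powers (linear), then convert back to dB:
L_total = 10·log₁₀(10^(86.7/10) + 10^(87.7/10) + 10^(89.3/10)) = 92.81 dB SPL.
Excess over the loudest (89.3 dB): 92.81 − 89.3 = 3.5 dB.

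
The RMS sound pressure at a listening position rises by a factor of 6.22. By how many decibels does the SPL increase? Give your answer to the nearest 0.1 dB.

15.9 dB

SPL change from a pressure ratio uses the 20·log₁₀ form:
20·log₁₀(6.22) = 15.9 dB.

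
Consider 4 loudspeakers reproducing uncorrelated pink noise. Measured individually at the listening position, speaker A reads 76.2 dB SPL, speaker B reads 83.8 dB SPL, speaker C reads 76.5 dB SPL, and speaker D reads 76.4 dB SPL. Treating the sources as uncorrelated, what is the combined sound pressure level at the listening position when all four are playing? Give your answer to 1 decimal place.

Incoherent sources sum as intensities:
L_total = 10·log₁₀(10^(76.2/10) + 10^(83.8/10) + 10^(76.5/10) + 10^(76.4/10)) = 10·log₁₀(369900000) = 85.7 dB SPL.

85.7 dB SPL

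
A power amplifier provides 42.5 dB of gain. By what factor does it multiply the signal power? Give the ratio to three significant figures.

Power ratio = 10^(dB/10).
10^(42.5/10) = 10^(4.250) = 17800.

17800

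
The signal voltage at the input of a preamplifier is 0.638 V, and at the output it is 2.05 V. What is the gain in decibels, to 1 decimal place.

10.1 dB

Voltage ratio → dB uses the 20·log₁₀ form:
20·log₁₀(2.05/0.638) = 20·log₁₀(3.213) = 10.1 dB.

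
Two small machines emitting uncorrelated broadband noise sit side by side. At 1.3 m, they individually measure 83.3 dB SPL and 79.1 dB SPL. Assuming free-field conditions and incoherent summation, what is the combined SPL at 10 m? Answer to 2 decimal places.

66.98 dB SPL

Combined at 1.3 m: 10·log₁₀(10^(83.3/10)+10^(79.1/10)) = 84.699 dB SPL.
Then apply −20·log₁₀(10/1.3) = -17.721 dB → 66.98 dB SPL.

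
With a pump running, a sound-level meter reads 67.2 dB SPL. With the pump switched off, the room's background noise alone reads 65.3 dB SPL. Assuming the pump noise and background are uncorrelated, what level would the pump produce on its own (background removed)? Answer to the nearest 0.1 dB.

Remove the background by subtracting linear intensities:
L_src = 10·log₁₀(10^(67.2/10) − 10^(65.3/10)) = 10·log₁₀(1860000) = 62.7 dB SPL.

62.7 dB SPL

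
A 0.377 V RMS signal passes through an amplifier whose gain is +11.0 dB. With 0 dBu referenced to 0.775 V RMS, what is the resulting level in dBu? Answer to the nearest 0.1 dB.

+4.7 dBu

Input level: 20·log₁₀(0.377/0.775) = -6.26 dBu.
Output: -6.26 + 11.0 = +4.7 dBu.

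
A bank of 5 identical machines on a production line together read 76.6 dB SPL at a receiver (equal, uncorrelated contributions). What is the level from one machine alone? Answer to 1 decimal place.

69.6 dB SPL

5 equal incoherent sources add 10·log₁₀(5) = 6.99 dB over one source.
L_one = 76.6 − 6.99 = 69.6 dB SPL.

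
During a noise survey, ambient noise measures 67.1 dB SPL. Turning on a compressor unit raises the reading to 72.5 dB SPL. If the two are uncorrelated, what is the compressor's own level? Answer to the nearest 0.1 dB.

Background correction is a power subtraction:
L_src = 10·log₁₀(10^(72.5/10) − 10^(67.1/10)) = 10·log₁₀(12650000) = 71.0 dB SPL.

71.0 dB SPL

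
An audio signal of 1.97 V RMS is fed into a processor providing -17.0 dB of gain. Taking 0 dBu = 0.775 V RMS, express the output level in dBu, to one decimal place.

Input level: 20·log₁₀(1.97/0.775) = 8.10 dBu.
Output: 8.10 − 17.0 = -8.9 dBu.

-8.9 dBu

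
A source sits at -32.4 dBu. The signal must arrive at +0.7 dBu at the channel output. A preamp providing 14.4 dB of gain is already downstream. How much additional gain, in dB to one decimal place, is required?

The required make-up gain is the shortfall in the dB sum.
G = +0.7 − (-32.4) − 14.4 = 18.7 dB.

18.7 dB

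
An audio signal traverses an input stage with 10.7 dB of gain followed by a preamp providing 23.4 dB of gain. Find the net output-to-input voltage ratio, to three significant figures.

50.7

Net gain = 10.7 + 23.4 = 34.1 dB.
Voltage ratio = 10^(34.1/20) = 50.7.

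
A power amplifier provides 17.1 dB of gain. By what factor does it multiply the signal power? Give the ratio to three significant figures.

Power ratio = 10^(dB/10).
10^(17.1/10) = 10^(1.710) = 51.3.

51.3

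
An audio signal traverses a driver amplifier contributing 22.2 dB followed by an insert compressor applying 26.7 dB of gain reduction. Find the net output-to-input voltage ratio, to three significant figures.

0.596

Net gain = 22.2 + (−26.7) = -4.5 dB.
Voltage ratio = 10^(-4.5/20) = 0.596.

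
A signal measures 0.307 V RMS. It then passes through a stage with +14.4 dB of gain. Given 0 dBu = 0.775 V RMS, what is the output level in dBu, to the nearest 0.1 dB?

Input level: 20·log₁₀(0.307/0.775) = -8.04 dBu.
Output: -8.04 + 14.4 = +6.4 dBu.

+6.4 dBu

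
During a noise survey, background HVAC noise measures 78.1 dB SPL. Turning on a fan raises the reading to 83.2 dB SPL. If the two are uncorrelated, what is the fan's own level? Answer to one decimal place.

81.6 dB SPL

Background correction is a power subtraction:
L_src = 10·log₁₀(10^(83.2/10) − 10^(78.1/10)) = 10·log₁₀(144400000) = 81.6 dB SPL.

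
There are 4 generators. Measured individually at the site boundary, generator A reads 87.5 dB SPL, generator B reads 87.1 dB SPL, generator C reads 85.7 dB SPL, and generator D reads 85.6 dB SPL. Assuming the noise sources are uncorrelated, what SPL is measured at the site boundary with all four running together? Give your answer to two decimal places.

Incoherent sources sum as intensities:
L_total = 10·log₁₀(10^(87.5/10) + 10^(87.1/10) + 10^(85.7/10) + 10^(85.6/10)) = 10·log₁₀(1810000000) = 92.58 dB SPL.

92.58 dB SPL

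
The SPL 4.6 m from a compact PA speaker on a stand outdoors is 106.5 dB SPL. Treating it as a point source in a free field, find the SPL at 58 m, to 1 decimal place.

84.5 dB SPL

Inverse-square spreading gives ΔL = −20·log₁₀(d₂/d₁).
ΔL = −20·log₁₀(58/4.6) = -22.01 dB, so L₂ = 106.5 + (-22.01) = 84.5 dB SPL.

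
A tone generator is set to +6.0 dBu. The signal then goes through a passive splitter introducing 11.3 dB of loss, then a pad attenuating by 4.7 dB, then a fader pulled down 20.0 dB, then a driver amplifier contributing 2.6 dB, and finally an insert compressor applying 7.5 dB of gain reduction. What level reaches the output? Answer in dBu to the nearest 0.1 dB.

Cascaded gains and losses add directly in dB.
+6.0 − 11.3 − 4.7 − 20.0 + 2.6 − 7.5 = -34.9 dBu.

-34.9 dBu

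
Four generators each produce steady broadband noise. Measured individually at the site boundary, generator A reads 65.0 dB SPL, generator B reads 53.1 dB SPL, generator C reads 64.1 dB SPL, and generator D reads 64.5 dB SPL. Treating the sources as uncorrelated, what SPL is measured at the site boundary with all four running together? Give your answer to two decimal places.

Uncorrelated sources add in intensity (power), not in dB.
L_total = 10·log₁₀(10^(65.0/10) + 10^(53.1/10) + 10^(64.1/10) + 10^(64.5/10)) = 10·log₁₀(8755000) = 69.42 dB SPL.

69.42 dB SPL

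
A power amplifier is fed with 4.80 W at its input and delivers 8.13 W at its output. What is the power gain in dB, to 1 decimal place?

2.3 dB

Power ratio → dB uses the 10·log₁₀ form:
10·log₁₀(8.13/4.80) = 10·log₁₀(1.694) = 2.3 dB.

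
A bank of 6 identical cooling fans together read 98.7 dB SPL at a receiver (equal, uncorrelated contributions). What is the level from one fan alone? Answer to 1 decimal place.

90.9 dB SPL

6 equal incoherent sources add 10·log₁₀(6) = 7.78 dB over one source.
L_one = 98.7 − 7.78 = 90.9 dB SPL.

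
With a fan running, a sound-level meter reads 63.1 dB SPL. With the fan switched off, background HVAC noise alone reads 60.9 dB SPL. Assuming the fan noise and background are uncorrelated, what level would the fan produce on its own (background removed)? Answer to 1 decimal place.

Subtract intensities: L_src = 10·log₁₀(10^(L_total/10) − 10^(L_bg/10)).
L_src = 10·log₁₀(10^(63.1/10) − 10^(60.9/10)) = 10·log₁₀(811500) = 59.1 dB SPL.

59.1 dB SPL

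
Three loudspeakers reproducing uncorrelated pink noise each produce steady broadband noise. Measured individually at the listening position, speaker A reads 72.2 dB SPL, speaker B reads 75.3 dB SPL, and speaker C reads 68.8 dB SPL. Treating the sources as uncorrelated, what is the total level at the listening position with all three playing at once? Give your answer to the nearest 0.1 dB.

Uncorrelated sources add in intensity (power), not in dB.
L_total = 10·log₁₀(10^(72.2/10) + 10^(75.3/10) + 10^(68.8/10)) = 10·log₁₀(58070000) = 77.6 dB SPL.

77.6 dB SPL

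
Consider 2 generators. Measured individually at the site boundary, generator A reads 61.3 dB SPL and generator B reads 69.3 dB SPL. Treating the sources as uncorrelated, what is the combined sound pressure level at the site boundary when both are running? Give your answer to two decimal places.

69.94 dB SPL

Incoherent sources sum as intensities:
L_total = 10·log₁₀(10^(61.3/10) + 10^(69.3/10)) = 10·log₁₀(9860000) = 69.94 dB SPL.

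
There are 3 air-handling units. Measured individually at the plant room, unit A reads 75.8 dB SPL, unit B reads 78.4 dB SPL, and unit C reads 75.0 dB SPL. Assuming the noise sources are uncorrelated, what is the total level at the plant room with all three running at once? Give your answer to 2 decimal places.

81.42 dB SPL

Uncorrelated sources add in intensity (power), not in dB.
L_total = 10·log₁₀(10^(75.8/10) + 10^(78.4/10) + 10^(75.0/10)) = 10·log₁₀(138800000) = 81.42 dB SPL.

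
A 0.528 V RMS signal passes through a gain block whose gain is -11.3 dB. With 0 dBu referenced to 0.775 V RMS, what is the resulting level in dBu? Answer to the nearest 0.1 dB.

Input level: 20·log₁₀(0.528/0.775) = -3.33 dBu.
Output: -3.33 − 11.3 = -14.6 dBu.

-14.6 dBu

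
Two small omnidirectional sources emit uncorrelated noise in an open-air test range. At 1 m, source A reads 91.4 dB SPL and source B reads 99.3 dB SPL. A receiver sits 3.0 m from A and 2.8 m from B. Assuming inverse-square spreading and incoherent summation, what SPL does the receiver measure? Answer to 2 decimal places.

At the listener: L_A = 91.4 − 20·log₁₀(3.0) = 81.858 dB; L_B = 99.3 − 20·log₁₀(2.8) = 90.357 dB.
Combined: 10·log₁₀(10^(81.858/10)+10^(90.357/10)) = 90.93 dB SPL.

90.93 dB SPL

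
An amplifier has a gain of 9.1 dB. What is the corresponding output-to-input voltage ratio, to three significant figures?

Voltage ratio = 10^(dB/20).
10^(9.1/20) = 10^(0.4550) = 2.85.

2.85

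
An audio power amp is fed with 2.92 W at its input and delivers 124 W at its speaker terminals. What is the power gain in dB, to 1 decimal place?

16.3 dB

For a power ratio, dB = 10·log₁₀(P₂/P₁).
10·log₁₀(124/2.92) = 10·log₁₀(42.47) = 16.3 dB.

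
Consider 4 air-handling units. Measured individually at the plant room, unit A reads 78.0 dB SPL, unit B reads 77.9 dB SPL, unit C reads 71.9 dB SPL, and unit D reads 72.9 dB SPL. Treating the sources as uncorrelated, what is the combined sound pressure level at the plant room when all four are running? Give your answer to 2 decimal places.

Add the sources as powers (linear), then convert back to dB:
L_total = 10·log₁₀(10^(78.0/10) + 10^(77.9/10) + 10^(71.9/10) + 10^(72.9/10)) = 10·log₁₀(159700000) = 82.03 dB SPL.

82.03 dB SPL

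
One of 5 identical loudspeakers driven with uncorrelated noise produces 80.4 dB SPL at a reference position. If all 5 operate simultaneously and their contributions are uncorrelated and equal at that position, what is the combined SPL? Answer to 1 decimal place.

5 equal incoherent sources raise the level by 10·log₁₀(5) = 6.99 dB.
L_total = 80.4 + 6.99 = 87.4 dB SPL.

87.4 dB SPL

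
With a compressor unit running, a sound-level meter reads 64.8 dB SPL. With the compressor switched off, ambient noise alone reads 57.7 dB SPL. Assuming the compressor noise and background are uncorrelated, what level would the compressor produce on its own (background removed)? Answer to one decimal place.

63.9 dB SPL

Background correction is a power subtraction:
L_src = 10·log₁₀(10^(64.8/10) − 10^(57.7/10)) = 10·log₁₀(2431000) = 63.9 dB SPL.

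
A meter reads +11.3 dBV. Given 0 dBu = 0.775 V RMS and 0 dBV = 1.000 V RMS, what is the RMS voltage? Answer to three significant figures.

V = 1.000 V × 10^(+11.3/20).
= 1.000 × 3.673 = 3.67 V.

3.67 V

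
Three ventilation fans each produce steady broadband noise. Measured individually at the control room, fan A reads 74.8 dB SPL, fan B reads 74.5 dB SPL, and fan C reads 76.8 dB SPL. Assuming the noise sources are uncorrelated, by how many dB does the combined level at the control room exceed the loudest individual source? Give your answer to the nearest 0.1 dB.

3.5 dB

Uncorrelated sources add in intensity (power), not in dB.
L_total = 10·log₁₀(10^(74.8/10) + 10^(74.5/10) + 10^(76.8/10)) = 80.26 dB SPL.
Excess over the loudest (76.8 dB): 80.26 − 76.8 = 3.5 dB.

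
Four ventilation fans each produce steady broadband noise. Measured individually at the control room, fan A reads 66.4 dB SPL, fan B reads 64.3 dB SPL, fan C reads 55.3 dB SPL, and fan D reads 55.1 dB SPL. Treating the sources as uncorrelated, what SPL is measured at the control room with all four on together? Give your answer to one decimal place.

Incoherent sources sum as intensities:
L_total = 10·log₁₀(10^(66.4/10) + 10^(64.3/10) + 10^(55.3/10) + 10^(55.1/10)) = 10·log₁₀(7719000) = 68.9 dB SPL.

68.9 dB SPL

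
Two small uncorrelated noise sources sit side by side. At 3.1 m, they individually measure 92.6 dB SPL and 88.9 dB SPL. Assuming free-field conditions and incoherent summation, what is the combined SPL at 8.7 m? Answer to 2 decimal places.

85.18 dB SPL

Combined at 3.1 m: 10·log₁₀(10^(92.6/10)+10^(88.9/10)) = 94.143 dB SPL.
Then apply −20·log₁₀(8.7/3.1) = -8.963 dB → 85.18 dB SPL.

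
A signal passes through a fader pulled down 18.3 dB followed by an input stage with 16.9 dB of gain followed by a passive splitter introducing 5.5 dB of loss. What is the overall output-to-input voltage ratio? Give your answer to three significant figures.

Net gain = (−18.3) + 16.9 + (−5.5) = -6.9 dB.
Voltage ratio = 10^(-6.9/20) = 0.452.

0.452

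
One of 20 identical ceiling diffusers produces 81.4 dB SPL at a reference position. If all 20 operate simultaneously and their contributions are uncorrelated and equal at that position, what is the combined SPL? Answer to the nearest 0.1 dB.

94.4 dB SPL

20 equal incoherent sources raise the level by 10·log₁₀(20) = 13.01 dB.
L_total = 81.4 + 13.01 = 94.4 dB SPL.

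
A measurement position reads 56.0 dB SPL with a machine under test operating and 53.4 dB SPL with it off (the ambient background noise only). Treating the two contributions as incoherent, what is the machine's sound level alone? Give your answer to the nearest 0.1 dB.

Remove the background by subtracting linear intensities:
L_src = 10·log₁₀(10^(56.0/10) − 10^(53.4/10)) = 10·log₁₀(179300) = 52.5 dB SPL.

52.5 dB SPL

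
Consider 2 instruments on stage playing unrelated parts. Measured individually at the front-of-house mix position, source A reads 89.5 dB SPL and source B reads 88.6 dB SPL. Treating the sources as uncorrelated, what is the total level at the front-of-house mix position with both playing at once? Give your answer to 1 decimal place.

Incoherent sources sum as intensities:
L_total = 10·log₁₀(10^(89.5/10) + 10^(88.6/10)) = 10·log₁₀(1616000000) = 92.1 dB SPL.

92.1 dB SPL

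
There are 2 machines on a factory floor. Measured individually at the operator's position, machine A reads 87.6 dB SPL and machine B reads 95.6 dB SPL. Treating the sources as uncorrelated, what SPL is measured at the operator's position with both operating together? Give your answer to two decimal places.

96.24 dB SPL

Add the sources as powers (linear), then convert back to dB:
L_total = 10·log₁₀(10^(87.6/10) + 10^(95.6/10)) = 10·log₁₀(4206000000) = 96.24 dB SPL.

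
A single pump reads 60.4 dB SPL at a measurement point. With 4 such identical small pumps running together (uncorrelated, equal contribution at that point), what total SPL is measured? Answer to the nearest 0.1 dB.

4 equal incoherent sources raise the level by 10·log₁₀(4) = 6.02 dB.
L_total = 60.4 + 6.02 = 66.4 dB SPL.

66.4 dB SPL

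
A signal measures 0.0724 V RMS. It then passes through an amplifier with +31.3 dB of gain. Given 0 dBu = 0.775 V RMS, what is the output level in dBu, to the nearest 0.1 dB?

+10.7 dBu

Input level: 20·log₁₀(0.0724/0.775) = -20.59 dBu.
Output: -20.59 + 31.3 = +10.7 dBu.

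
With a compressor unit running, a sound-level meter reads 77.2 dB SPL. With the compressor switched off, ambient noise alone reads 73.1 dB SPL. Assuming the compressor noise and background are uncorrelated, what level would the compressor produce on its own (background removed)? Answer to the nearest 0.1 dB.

75.1 dB SPL

Subtract intensities: L_src = 10·log₁₀(10^(L_total/10) − 10^(L_bg/10)).
L_src = 10·log₁₀(10^(77.2/10) − 10^(73.1/10)) = 10·log₁₀(32060000) = 75.1 dB SPL.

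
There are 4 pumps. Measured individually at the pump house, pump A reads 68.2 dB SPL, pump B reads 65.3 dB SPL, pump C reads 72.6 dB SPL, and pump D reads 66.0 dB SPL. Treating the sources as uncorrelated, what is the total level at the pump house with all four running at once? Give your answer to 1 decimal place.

75.1 dB SPL

Uncorrelated sources add in intensity (power), not in dB.
L_total = 10·log₁₀(10^(68.2/10) + 10^(65.3/10) + 10^(72.6/10) + 10^(66.0/10)) = 10·log₁₀(32170000) = 75.1 dB SPL.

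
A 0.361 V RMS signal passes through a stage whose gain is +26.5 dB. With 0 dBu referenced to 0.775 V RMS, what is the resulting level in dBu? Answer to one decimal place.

Input level: 20·log₁₀(0.361/0.775) = -6.64 dBu.
Output: -6.64 + 26.5 = +19.9 dBu.

+19.9 dBu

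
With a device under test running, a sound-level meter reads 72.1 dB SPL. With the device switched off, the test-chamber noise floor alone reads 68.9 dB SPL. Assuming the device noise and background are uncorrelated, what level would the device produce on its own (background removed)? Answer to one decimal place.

Subtract intensities: L_src = 10·log₁₀(10^(L_total/10) − 10^(L_bg/10)).
L_src = 10·log₁₀(10^(72.1/10) − 10^(68.9/10)) = 10·log₁₀(8456000) = 69.3 dB SPL.

69.3 dB SPL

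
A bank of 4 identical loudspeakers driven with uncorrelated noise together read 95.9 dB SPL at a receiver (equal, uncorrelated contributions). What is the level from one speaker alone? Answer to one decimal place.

4 equal incoherent sources add 10·log₁₀(4) = 6.02 dB over one source.
L_one = 95.9 − 6.02 = 89.9 dB SPL.

89.9 dB SPL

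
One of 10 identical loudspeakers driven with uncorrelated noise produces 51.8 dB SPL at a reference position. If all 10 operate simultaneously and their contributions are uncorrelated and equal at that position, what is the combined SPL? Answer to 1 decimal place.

61.8 dB SPL

10 equal incoherent sources raise the level by 10·log₁₀(10) = 10.00 dB.
L_total = 51.8 + 10.00 = 61.8 dB SPL.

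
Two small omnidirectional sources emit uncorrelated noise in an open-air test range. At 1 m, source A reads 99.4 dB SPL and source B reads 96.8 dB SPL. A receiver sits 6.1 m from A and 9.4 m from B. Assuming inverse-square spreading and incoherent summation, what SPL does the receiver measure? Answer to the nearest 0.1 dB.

At the listener: L_A = 99.4 − 20·log₁₀(6.1) = 83.69 dB; L_B = 96.8 − 20·log₁₀(9.4) = 77.34 dB.
Combined: 10·log₁₀(10^(83.69/10)+10^(77.34/10)) = 84.6 dB SPL.

84.6 dB SPL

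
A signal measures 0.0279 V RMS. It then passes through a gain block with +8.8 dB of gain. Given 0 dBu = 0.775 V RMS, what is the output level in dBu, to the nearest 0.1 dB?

Input level: 20·log₁₀(0.0279/0.775) = -28.87 dBu.
Output: -28.87 + 8.8 = -20.1 dBu.

-20.1 dBu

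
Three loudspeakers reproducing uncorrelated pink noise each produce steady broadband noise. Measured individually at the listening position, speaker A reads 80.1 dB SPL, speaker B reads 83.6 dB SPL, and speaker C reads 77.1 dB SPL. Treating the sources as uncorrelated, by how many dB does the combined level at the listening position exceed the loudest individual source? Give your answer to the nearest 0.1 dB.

2.2 dB

Incoherent sources sum as intensities:
L_total = 10·log₁₀(10^(80.1/10) + 10^(83.6/10) + 10^(77.1/10)) = 85.83 dB SPL.
Excess over the loudest (83.6 dB): 85.83 − 83.6 = 2.2 dB.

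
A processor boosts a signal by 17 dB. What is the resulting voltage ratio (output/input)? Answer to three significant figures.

7.08

Voltage ratio = 10^(dB/20).
10^(17/20) = 10^(0.8500) = 7.08.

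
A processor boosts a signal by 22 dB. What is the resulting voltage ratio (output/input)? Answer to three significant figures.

Voltage ratio = 10^(dB/20).
10^(22/20) = 10^(1.100) = 12.6.

12.6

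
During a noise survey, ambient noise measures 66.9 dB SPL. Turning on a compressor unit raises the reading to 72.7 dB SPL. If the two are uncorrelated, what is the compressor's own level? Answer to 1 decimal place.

71.4 dB SPL

Background correction is a power subtraction:
L_src = 10·log₁₀(10^(72.7/10) − 10^(66.9/10)) = 10·log₁₀(13720000) = 71.4 dB SPL.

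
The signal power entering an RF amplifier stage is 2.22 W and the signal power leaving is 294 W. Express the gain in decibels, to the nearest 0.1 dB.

For a power ratio, dB = 10·log₁₀(P₂/P₁).
10·log₁₀(294/2.22) = 10·log₁₀(132.4) = 21.2 dB.

21.2 dB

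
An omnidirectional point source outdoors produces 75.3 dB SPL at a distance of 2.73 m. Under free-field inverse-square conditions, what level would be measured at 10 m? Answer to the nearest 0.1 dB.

Inverse-square spreading gives ΔL = −20·log₁₀(d₂/d₁).
ΔL = −20·log₁₀(10/2.73) = -11.28 dB, so L₂ = 75.3 + (-11.28) = 64.0 dB SPL.

64.0 dB SPL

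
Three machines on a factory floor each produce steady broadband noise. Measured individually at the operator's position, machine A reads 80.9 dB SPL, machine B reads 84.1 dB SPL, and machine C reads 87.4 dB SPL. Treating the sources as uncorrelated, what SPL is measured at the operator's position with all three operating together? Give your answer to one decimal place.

89.7 dB SPL

Incoherent sources sum as intensities:
L_total = 10·log₁₀(10^(80.9/10) + 10^(84.1/10) + 10^(87.4/10)) = 10·log₁₀(929600000) = 89.7 dB SPL.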